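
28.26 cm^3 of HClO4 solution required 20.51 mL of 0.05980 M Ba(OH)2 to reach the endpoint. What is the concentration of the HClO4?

0.0868 M

n(Ba(OH)2) delivered = 0.05980 x 0.02051 = 0.001226 mol.
The reaction is 2 HClO4 + 1 Ba(OH)2, so n(HClO4) = 0.001226 x 2/1 = 0.002453 mol.
[HClO4] = 0.002453 mol / 0.02826 L = 0.0868 M.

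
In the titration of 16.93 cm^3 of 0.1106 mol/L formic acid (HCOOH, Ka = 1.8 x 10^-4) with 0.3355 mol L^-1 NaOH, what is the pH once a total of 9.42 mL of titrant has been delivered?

n(acid) = 0.1106 x 0.01693 = 0.001872 mol; n(NaOH) added = 0.3355 x 0.009420 = 0.003160 mol.
Base is in excess by 0.003160 - 0.001872 = 0.001288 mol in a total volume of 0.02635 L.
[OH^-] = 0.001288/0.02635 = 0.04888 M, so pOH = 1.31 and pH = 14.00 - 1.31 = 12.69.

12.69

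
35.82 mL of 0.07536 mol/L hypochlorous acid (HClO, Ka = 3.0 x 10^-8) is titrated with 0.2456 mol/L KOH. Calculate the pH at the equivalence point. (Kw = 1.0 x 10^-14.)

10.14

n(HClO) = 0.07536 x 0.03582 = 0.002699 mol; V(KOH) at equivalence = 0.002699/0.2456 = 0.01099 L.
At equivalence all the acid is converted to ClO-; total volume = 0.03582 + 0.01099 = 0.04681 L, so [ClO-] = 0.002699/0.04681 = 0.05767 M.
Kb = Kw/Ka = 1.0e-14 / 3.0 x 10^-8 = 3.33e-7.
[OH^-] = sqrt(Kb x [ClO-]) = sqrt(3.33e-7 x 0.05767) = 0.000139 M.
pOH = 3.86, so pH = 14.00 - 3.86 = 10.14.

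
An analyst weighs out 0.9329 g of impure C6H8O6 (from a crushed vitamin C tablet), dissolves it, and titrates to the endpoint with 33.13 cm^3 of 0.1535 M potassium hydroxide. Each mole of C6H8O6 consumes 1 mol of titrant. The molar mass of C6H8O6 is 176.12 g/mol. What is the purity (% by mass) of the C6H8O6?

96.0%

n(KOH) = 0.1535 x 0.03313 = 0.005085 mol.
n(C6H8O6) = 0.005085 / 1 = 0.005085 mol.
mass of C6H8O6 = 0.005085 x 176.12 = 0.8957 g.
% purity = 0.8957 / 0.9329 x 100 = 96.0%.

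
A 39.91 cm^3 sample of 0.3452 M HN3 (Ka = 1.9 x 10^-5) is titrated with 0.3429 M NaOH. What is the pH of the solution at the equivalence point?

n(HN3) = 0.3452 x 0.03991 = 0.01378 mol; V(NaOH) at equivalence = 0.01378/0.3429 = 0.04018 L.
At equivalence all the acid is converted to N3-; total volume = 0.03991 + 0.04018 = 0.08009 L, so [N3-] = 0.01378/0.08009 = 0.1720 M.
Kb = Kw/Ka = 1.0e-14 / 1.9 x 10^-5 = 5.26e-10.
[OH^-] = sqrt(Kb x [N3-]) = sqrt(5.26e-10 x 0.1720) = 9.52e-6 M.
pOH = 5.02, so pH = 14.00 - 5.02 = 8.98.

8.98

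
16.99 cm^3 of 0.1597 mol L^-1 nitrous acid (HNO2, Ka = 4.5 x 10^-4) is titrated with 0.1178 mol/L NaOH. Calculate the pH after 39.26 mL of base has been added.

n(acid) = 0.1597 x 0.01699 = 0.002713 mol; n(NaOH) added = 0.1178 x 0.03926 = 0.004625 mol.
Base is in excess by 0.004625 - 0.002713 = 0.001912 mol in a total volume of 0.05625 L.
[OH^-] = 0.001912/0.05625 = 0.03398 M, so pOH = 1.47 and pH = 14.00 - 1.47 = 12.53.

12.53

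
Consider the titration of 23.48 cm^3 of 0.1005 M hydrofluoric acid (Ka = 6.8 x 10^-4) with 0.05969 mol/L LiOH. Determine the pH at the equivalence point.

n(HF) = 0.1005 x 0.02348 = 0.002360 mol; V(LiOH) at equivalence = 0.002360/0.05969 = 0.03953 L.
At equivalence all the acid is converted to F-; total volume = 0.02348 + 0.03953 = 0.06301 L, so [F-] = 0.002360/0.06301 = 0.03745 M.
Kb = Kw/Ka = 1.0e-14 / 6.8 x 10^-4 = 1.47e-11.
[OH^-] = sqrt(Kb x [F-]) = sqrt(1.47e-11 x 0.03745) = 7.42e-7 M.
pOH = 6.13, so pH = 14.00 - 6.13 = 7.87.

7.87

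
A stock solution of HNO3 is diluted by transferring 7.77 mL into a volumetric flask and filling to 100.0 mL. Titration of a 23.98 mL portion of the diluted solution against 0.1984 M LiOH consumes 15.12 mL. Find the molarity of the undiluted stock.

n(LiOH) = 0.1984 x 0.01512 = 0.003000 mol.
n(HNO3) in the aliquot = 0.003000 mol.
[diluted HNO3] = 0.003000 / 0.02398 = 0.1251 M.
Dilution factor = 100.0/7.770 = 12.87, so [stock] = 0.1251 x 12.87 = 1.61 M.

1.61 M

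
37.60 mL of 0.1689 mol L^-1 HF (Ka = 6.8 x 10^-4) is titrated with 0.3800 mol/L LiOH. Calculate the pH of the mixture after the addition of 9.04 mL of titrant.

3.24

Initial n(HF) = 0.1689 x 0.03760 = 0.006351 mol.
n(LiOH) added = 0.3800 x 0.009040 = 0.003435 mol, converting that many moles of HF to F-.
Remaining n(HF) = 0.002915 mol; n(F-) = 0.003435 mol.
By Henderson-Hasselbalch, pH = pKa + log([A^-]/[HA]) = 3.17 + log(0.003435/0.002915) = 3.17 + (+0.07) = 3.24.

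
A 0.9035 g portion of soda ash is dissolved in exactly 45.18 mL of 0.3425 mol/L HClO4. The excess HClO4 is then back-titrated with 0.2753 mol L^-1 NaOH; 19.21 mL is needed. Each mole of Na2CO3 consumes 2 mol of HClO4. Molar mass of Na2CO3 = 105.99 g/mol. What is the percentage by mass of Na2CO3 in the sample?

59.7%

Total n(HClO4) added = 0.3425 x 0.04518 = 0.01547 mol.
n(NaOH) used = 0.2753 x 0.01921 = 0.005289 mol, which equals the excess n(HClO4).
So n(HClO4) consumed by the sample = 0.01547 - 0.005289 = 0.01019 mol.
n(Na2CO3) = 0.01019 / 2 = 0.005093 mol.
mass Na2CO3 = 0.005093 x 105.99 = 0.5398 g, so %Na2CO3 = 0.5398/0.9035 x 100 = 59.7%.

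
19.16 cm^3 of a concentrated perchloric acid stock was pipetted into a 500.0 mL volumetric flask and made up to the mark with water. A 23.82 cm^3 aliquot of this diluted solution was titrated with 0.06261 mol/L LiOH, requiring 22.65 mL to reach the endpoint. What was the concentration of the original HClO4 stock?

n(LiOH) = 0.06261 x 0.02265 = 0.001418 mol.
n(HClO4) in the aliquot = 0.001418 mol.
[diluted HClO4] = 0.001418 / 0.02382 = 0.05953 M.
Dilution factor = 500.0/19.16 = 26.10, so [stock] = 0.05953 x 26.10 = 1.55 M.

1.55 M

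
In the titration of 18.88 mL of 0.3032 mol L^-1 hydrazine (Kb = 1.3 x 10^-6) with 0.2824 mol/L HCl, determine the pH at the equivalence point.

n(N2H4) = 0.3032 x 0.01888 = 0.005724 mol; V(HCl) at equivalence = 0.005724/0.2824 = 0.02027 L.
At equivalence the base is fully converted to N2H5+; total volume = 0.03915 L, so [N2H5+] = 0.005724/0.03915 = 0.1462 M.
Ka(N2H5+) = Kw/Kb = 1.0e-14 / 1.3 x 10^-6 = 7.69e-9.
[H^+] = sqrt(Ka x [N2H5+]) = sqrt(7.69e-9 x 0.1462) = 3.35e-5 M.
pH = -log(3.35e-5) = 4.47.

4.47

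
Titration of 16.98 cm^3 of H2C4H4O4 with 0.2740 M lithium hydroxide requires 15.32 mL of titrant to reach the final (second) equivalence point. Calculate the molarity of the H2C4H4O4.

0.124 M

n(LiOH) = 0.2740 x 0.01532 = 0.004198 mol.
At the final (second) equivalence point, 2 mol OH^- react per mol H2C4H4O4, so n(H2C4H4O4) = 0.004198 / 2 = 0.002099 mol.
[H2C4H4O4] = 0.002099 / 0.01698 L = 0.124 M.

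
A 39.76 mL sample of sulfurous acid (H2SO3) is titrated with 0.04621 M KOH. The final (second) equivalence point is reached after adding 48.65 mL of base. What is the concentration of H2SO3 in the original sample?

0.0283 M

n(KOH) = 0.04621 x 0.04865 = 0.002248 mol.
At the final (second) equivalence point, 2 mol OH^- react per mol H2SO3, so n(H2SO3) = 0.002248 / 2 = 0.001124 mol.
[H2SO3] = 0.001124 / 0.03976 L = 0.0283 M.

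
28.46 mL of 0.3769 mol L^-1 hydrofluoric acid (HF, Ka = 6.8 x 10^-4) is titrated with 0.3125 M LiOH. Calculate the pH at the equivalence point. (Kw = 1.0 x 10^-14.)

n(HF) = 0.3769 x 0.02846 = 0.01073 mol; V(LiOH) at equivalence = 0.01073/0.3125 = 0.03433 L.
At equivalence all the acid is converted to F-; total volume = 0.02846 + 0.03433 = 0.06279 L, so [F-] = 0.01073/0.06279 = 0.1708 M.
Kb = Kw/Ka = 1.0e-14 / 6.8 x 10^-4 = 1.47e-11.
[OH^-] = sqrt(Kb x [F-]) = sqrt(1.47e-11 x 0.1708) = 1.59e-6 M.
pOH = 5.80, so pH = 14.00 - 5.80 = 8.20.

8.20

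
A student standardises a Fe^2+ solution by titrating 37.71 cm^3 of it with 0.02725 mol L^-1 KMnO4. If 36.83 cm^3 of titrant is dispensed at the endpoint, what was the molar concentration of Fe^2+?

n(KMnO4) = 0.02725 x 0.03683 = 0.001004 mol.
From the balanced equation, 1 mol KMnO4 reacts with 5 mol Fe^2+, so n(Fe^2+) = 0.001004 x 5/1 = 0.005018 mol.
[Fe^2+] = 0.005018 / 0.03771 L = 0.133 M.

0.133 M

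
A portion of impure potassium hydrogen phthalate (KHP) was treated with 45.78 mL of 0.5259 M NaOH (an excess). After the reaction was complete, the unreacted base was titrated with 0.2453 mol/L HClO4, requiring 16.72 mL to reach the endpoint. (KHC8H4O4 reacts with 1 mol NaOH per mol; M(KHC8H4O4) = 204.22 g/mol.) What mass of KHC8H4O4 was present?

Total n(NaOH) added = 0.5259 x 0.04578 = 0.02408 mol.
n(HClO4) used = 0.2453 x 0.01672 = 0.004101 mol, which equals the excess n(NaOH).
So n(NaOH) consumed by the sample = 0.02408 - 0.004101 = 0.01997 mol.
n(KHC8H4O4) = 0.01997 / 1 = 0.01997 mol.
mass = 0.01997 mol x 204.22 g/mol = 4.08 g.

4.08 g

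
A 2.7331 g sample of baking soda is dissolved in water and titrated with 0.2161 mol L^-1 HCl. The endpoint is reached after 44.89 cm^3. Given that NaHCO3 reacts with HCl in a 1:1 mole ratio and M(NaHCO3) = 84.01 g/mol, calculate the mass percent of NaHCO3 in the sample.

n(HCl) = 0.2161 x 0.04489 = 0.009701 mol.
n(NaHCO3) = 0.009701 / 1 = 0.009701 mol.
mass of NaHCO3 = 0.009701 x 84.01 = 0.8150 g.
% purity = 0.8150 / 2.7331 x 100 = 29.8%.

29.8%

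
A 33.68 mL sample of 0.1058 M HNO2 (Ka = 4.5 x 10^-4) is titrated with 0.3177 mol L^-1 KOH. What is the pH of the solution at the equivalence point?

n(HNO2) = 0.1058 x 0.03368 = 0.003563 mol; V(KOH) at equivalence = 0.003563/0.3177 = 0.01122 L.
At equivalence all the acid is converted to NO2-; total volume = 0.03368 + 0.01122 = 0.04490 L, so [NO2-] = 0.003563/0.04490 = 0.07937 M.
Kb = Kw/Ka = 1.0e-14 / 4.5 x 10^-4 = 2.22e-11.
[OH^-] = sqrt(Kb x [NO2-]) = sqrt(2.22e-11 x 0.07937) = 1.33e-6 M.
pOH = 5.88, so pH = 14.00 - 5.88 = 8.12.

8.12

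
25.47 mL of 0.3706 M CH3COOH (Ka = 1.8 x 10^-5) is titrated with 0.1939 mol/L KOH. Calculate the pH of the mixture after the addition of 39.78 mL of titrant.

5.39

Initial n(CH3COOH) = 0.3706 x 0.02547 = 0.009439 mol.
n(KOH) added = 0.1939 x 0.03978 = 0.007713 mol, converting that many moles of CH3COOH to CH3COO-.
Remaining n(CH3COOH) = 0.001726 mol; n(CH3COO-) = 0.007713 mol.
By Henderson-Hasselbalch, pH = pKa + log([A^-]/[HA]) = 4.74 + log(0.007713/0.001726) = 4.74 + (+0.65) = 5.39.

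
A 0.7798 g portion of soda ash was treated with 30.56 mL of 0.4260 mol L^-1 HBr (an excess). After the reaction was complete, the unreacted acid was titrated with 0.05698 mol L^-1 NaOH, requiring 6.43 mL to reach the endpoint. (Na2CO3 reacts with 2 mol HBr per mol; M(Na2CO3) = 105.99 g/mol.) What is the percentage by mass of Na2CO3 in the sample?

Total n(HBr) added = 0.4260 x 0.03056 = 0.01302 mol.
n(NaOH) used = 0.05698 x 0.006430 = 0.0003664 mol, which equals the excess n(HBr).
So n(HBr) consumed by the sample = 0.01302 - 0.0003664 = 0.01265 mol.
n(Na2CO3) = 0.01265 / 2 = 0.006326 mol.
mass Na2CO3 = 0.006326 x 105.99 = 0.6705 g, so %Na2CO3 = 0.6705/0.7798 x 100 = 86.0%.

86.0%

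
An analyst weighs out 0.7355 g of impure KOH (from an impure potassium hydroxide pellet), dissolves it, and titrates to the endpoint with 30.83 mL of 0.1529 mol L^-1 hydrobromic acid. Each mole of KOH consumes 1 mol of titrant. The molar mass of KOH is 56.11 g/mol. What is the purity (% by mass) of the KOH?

n(HBr) = 0.1529 x 0.03083 = 0.004714 mol.
n(KOH) = 0.004714 / 1 = 0.004714 mol.
mass of KOH = 0.004714 x 56.11 = 0.2645 g.
% purity = 0.2645 / 0.7355 x 100 = 36.0%.

36.0%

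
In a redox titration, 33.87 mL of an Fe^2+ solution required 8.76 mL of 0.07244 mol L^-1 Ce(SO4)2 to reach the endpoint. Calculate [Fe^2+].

n(Ce(SO4)2) = 0.07244 x 0.008760 = 0.0006346 mol.
From the balanced equation, 1 mol Ce(SO4)2 reacts with 1 mol Fe^2+, so n(Fe^2+) = 0.0006346 x 1/1 = 0.0006346 mol.
[Fe^2+] = 0.0006346 / 0.03387 L = 0.0187 M.

0.0187 M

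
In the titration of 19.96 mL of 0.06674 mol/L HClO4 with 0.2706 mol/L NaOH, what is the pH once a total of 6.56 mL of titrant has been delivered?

n(acid) = 0.06674 x 0.01996 = 0.001332 mol; n(NaOH) added = 0.2706 x 0.006560 = 0.001775 mol.
Base is in excess by 0.001775 - 0.001332 = 0.0004430 mol in a total volume of 0.02652 L.
[OH^-] = 0.0004430/0.02652 = 0.01670 M, so pOH = 1.78 and pH = 14.00 - 1.78 = 12.22.

12.22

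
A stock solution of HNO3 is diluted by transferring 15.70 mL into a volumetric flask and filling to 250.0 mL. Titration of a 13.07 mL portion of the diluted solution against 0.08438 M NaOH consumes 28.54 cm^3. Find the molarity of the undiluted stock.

2.93 M

n(NaOH) = 0.08438 x 0.02854 = 0.002408 mol.
n(HNO3) in the aliquot = 0.002408 mol.
[diluted HNO3] = 0.002408 / 0.01307 = 0.1843 M.
Dilution factor = 250.0/15.70 = 15.92, so [stock] = 0.1843 x 15.92 = 2.93 M.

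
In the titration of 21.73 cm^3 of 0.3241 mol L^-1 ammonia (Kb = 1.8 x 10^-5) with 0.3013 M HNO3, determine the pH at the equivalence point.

n(NH3) = 0.3241 x 0.02173 = 0.007043 mol; V(HNO3) at equivalence = 0.007043/0.3013 = 0.02337 L.
At equivalence the base is fully converted to NH4+; total volume = 0.04510 L, so [NH4+] = 0.007043/0.04510 = 0.1561 M.
Ka(NH4+) = Kw/Kb = 1.0e-14 / 1.8 x 10^-5 = 5.56e-10.
[H^+] = sqrt(Ka x [NH4+]) = sqrt(5.56e-10 x 0.1561) = 9.31e-6 M.
pH = -log(9.31e-6) = 5.03.

5.03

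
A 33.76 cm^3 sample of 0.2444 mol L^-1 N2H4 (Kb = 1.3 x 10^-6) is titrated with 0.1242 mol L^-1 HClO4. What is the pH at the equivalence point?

n(N2H4) = 0.2444 x 0.03376 = 0.008251 mol; V(HClO4) at equivalence = 0.008251/0.1242 = 0.06643 L.
At equivalence the base is fully converted to N2H5+; total volume = 0.1002 L, so [N2H5+] = 0.008251/0.1002 = 0.08235 M.
Ka(N2H5+) = Kw/Kb = 1.0e-14 / 1.3 x 10^-6 = 7.69e-9.
[H^+] = sqrt(Ka x [N2H5+]) = sqrt(7.69e-9 x 0.08235) = 2.52e-5 M.
pH = -log(2.52e-5) = 4.60.

4.60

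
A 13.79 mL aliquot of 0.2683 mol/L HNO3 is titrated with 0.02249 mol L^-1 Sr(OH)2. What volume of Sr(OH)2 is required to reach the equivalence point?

82.3 mL

n(HNO3) = 0.2683 mol/L x 0.01379 L = 0.003700 mol.
The neutralisation is 2 HNO3 : 1 Sr(OH)2, so n(Sr(OH)2) = 0.003700 x 1/2 = 0.001850 mol.
V(Sr(OH)2) = 0.001850 / 0.02249 = 0.08226 L = 82.3 mL.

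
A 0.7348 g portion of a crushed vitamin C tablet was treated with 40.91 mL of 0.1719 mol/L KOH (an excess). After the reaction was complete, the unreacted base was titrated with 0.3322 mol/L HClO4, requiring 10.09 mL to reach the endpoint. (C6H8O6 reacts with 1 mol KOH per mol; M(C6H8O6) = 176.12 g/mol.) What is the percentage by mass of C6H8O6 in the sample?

88.2%

Total n(KOH) added = 0.1719 x 0.04091 = 0.007032 mol.
n(HClO4) used = 0.3322 x 0.01009 = 0.003352 mol, which equals the excess n(KOH).
So n(KOH) consumed by the sample = 0.007032 - 0.003352 = 0.003681 mol.
n(C6H8O6) = 0.003681 / 1 = 0.003681 mol.
mass C6H8O6 = 0.003681 x 176.12 = 0.6482 g, so %C6H8O6 = 0.6482/0.7348 x 100 = 88.2%.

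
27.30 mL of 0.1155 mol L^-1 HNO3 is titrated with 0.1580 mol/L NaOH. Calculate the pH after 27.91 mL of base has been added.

12.36

n(acid) = 0.1155 x 0.02730 = 0.003153 mol; n(NaOH) added = 0.1580 x 0.02791 = 0.004410 mol.
Base is in excess by 0.004410 - 0.003153 = 0.001257 mol in a total volume of 0.05521 L.
[OH^-] = 0.001257/0.05521 = 0.02276 M, so pOH = 1.64 and pH = 14.00 - 1.64 = 12.36.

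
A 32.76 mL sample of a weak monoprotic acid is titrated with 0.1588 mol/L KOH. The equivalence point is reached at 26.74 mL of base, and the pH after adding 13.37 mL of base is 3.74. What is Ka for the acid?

1.8 x 10^-4

13.37 mL is half of the equivalence volume, so this is the half-equivalence point where [HA] = [A^-].
At half-equivalence pH = pKa, so pKa = 3.74.
Ka = 10^(-3.74) = 1.8 x 10^-4.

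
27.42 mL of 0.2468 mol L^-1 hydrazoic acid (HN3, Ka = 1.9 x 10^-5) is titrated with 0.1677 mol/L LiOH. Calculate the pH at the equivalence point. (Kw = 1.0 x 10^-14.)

n(HN3) = 0.2468 x 0.02742 = 0.006767 mol; V(LiOH) at equivalence = 0.006767/0.1677 = 0.04035 L.
At equivalence all the acid is converted to N3-; total volume = 0.02742 + 0.04035 = 0.06777 L, so [N3-] = 0.006767/0.06777 = 0.09985 M.
Kb = Kw/Ka = 1.0e-14 / 1.9 x 10^-5 = 5.26e-10.
[OH^-] = sqrt(Kb x [N3-]) = sqrt(5.26e-10 x 0.09985) = 7.25e-6 M.
pOH = 5.14, so pH = 14.00 - 5.14 = 8.86.

8.86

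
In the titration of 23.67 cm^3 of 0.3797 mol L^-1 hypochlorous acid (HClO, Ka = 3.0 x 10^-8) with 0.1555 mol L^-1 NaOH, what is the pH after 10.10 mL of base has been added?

Initial n(HClO) = 0.3797 x 0.02367 = 0.008987 mol.
n(NaOH) added = 0.1555 x 0.01010 = 0.001571 mol, converting that many moles of HClO to ClO-.
Remaining n(HClO) = 0.007417 mol; n(ClO-) = 0.001571 mol.
By Henderson-Hasselbalch, pH = pKa + log([A^-]/[HA]) = 7.52 + log(0.001571/0.007417) = 7.52 + (-0.67) = 6.85.

6.85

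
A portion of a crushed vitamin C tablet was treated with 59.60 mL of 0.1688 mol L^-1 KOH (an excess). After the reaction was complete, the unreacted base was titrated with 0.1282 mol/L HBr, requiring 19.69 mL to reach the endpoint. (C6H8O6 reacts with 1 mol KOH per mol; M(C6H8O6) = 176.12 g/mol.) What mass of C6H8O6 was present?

Total n(KOH) added = 0.1688 x 0.05960 = 0.01006 mol.
n(HBr) used = 0.1282 x 0.01969 = 0.002524 mol, which equals the excess n(KOH).
So n(KOH) consumed by the sample = 0.01006 - 0.002524 = 0.007536 mol.
n(C6H8O6) = 0.007536 / 1 = 0.007536 mol.
mass = 0.007536 mol x 176.12 g/mol = 1.33 g.

1.33 g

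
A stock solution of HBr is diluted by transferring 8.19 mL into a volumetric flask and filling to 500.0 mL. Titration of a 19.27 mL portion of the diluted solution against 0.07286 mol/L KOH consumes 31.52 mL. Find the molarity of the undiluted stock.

7.28 M

n(KOH) = 0.07286 x 0.03152 = 0.002297 mol.
n(HBr) in the aliquot = 0.002297 mol.
[diluted HBr] = 0.002297 / 0.01927 = 0.1192 M.
Dilution factor = 500.0/8.190 = 61.05, so [stock] = 0.1192 x 61.05 = 7.28 M.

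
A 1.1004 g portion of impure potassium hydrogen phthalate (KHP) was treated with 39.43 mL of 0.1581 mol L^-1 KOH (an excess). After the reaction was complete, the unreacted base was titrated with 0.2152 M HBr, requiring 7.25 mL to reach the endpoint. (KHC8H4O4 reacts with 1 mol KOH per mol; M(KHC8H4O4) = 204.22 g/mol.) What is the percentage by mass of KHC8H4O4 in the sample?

86.7%

Total n(KOH) added = 0.1581 x 0.03943 = 0.006234 mol.
n(HBr) used = 0.2152 x 0.007250 = 0.001560 mol, which equals the excess n(KOH).
So n(KOH) consumed by the sample = 0.006234 - 0.001560 = 0.004674 mol.
n(KHC8H4O4) = 0.004674 / 1 = 0.004674 mol.
mass KHC8H4O4 = 0.004674 x 204.22 = 0.9545 g, so %KHC8H4O4 = 0.9545/1.1004 x 100 = 86.7%.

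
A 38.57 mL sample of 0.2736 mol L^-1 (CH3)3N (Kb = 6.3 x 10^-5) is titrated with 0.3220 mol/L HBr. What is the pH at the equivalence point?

5.31

n((CH3)3N) = 0.2736 x 0.03857 = 0.01055 mol; V(HBr) at equivalence = 0.01055/0.3220 = 0.03277 L.
At equivalence the base is fully converted to (CH3)3NH+; total volume = 0.07134 L, so [(CH3)3NH+] = 0.01055/0.07134 = 0.1479 M.
Ka((CH3)3NH+) = Kw/Kb = 1.0e-14 / 6.3 x 10^-5 = 1.59e-10.
[H^+] = sqrt(Ka x [(CH3)3NH+]) = sqrt(1.59e-10 x 0.1479) = 4.85e-6 M.
pH = -log(4.85e-6) = 5.31.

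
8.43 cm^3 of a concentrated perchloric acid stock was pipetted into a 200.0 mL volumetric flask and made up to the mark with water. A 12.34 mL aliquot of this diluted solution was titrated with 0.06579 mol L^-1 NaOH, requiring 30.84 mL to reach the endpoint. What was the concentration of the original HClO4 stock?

n(NaOH) = 0.06579 x 0.03084 = 0.002029 mol.
n(HClO4) in the aliquot = 0.002029 mol.
[diluted HClO4] = 0.002029 / 0.01234 = 0.1644 M.
Dilution factor = 200.0/8.430 = 23.72, so [stock] = 0.1644 x 23.72 = 3.90 M.

3.90 M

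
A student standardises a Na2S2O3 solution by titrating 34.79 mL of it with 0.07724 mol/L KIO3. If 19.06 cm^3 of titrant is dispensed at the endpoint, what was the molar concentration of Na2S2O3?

0.254 M

n(KIO3) = 0.07724 x 0.01906 = 0.001472 mol.
From the balanced equation, 1 mol KIO3 reacts with 6 mol Na2S2O3, so n(Na2S2O3) = 0.001472 x 6/1 = 0.008833 mol.
[Na2S2O3] = 0.008833 / 0.03479 L = 0.254 M.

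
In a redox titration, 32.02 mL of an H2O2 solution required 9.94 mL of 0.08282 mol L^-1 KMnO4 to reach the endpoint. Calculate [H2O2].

n(KMnO4) = 0.08282 x 0.009940 = 0.0008232 mol.
From the balanced equation, 2 mol KMnO4 reacts with 5 mol H2O2, so n(H2O2) = 0.0008232 x 5/2 = 0.002058 mol.
[H2O2] = 0.002058 / 0.03202 L = 0.0643 M.

0.0643 M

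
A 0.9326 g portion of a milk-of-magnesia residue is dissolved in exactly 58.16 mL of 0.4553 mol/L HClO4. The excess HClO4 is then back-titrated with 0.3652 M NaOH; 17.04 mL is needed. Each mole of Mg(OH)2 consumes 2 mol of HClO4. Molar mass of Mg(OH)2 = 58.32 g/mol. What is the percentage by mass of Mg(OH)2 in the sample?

63.3%

Total n(HClO4) added = 0.4553 x 0.05816 = 0.02648 mol.
n(NaOH) used = 0.3652 x 0.01704 = 0.006223 mol, which equals the excess n(HClO4).
So n(HClO4) consumed by the sample = 0.02648 - 0.006223 = 0.02026 mol.
n(Mg(OH)2) = 0.02026 / 2 = 0.01013 mol.
mass Mg(OH)2 = 0.01013 x 58.32 = 0.5907 g, so %Mg(OH)2 = 0.5907/0.9326 x 100 = 63.3%.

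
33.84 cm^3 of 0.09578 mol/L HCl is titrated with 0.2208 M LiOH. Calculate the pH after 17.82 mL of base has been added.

n(acid) = 0.09578 x 0.03384 = 0.003241 mol; n(LiOH) added = 0.2208 x 0.01782 = 0.003935 mol.
Base is in excess by 0.003935 - 0.003241 = 0.0006935 mol in a total volume of 0.05166 L.
[OH^-] = 0.0006935/0.05166 = 0.01342 M, so pOH = 1.87 and pH = 14.00 - 1.87 = 12.13.

12.13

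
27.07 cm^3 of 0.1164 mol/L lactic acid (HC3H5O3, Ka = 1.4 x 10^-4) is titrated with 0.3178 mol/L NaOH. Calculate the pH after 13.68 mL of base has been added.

n(acid) = 0.1164 x 0.02707 = 0.003151 mol; n(NaOH) added = 0.3178 x 0.01368 = 0.004348 mol.
Base is in excess by 0.004348 - 0.003151 = 0.001197 mol in a total volume of 0.04075 L.
[OH^-] = 0.001197/0.04075 = 0.02936 M, so pOH = 1.53 and pH = 14.00 - 1.53 = 12.47.

12.47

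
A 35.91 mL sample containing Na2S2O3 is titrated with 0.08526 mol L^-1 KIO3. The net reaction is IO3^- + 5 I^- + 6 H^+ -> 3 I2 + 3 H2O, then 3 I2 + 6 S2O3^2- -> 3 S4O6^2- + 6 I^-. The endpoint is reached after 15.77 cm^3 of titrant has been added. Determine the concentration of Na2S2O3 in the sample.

n(KIO3) = 0.08526 x 0.01577 = 0.001345 mol.
From the balanced equation, 1 mol KIO3 reacts with 6 mol Na2S2O3, so n(Na2S2O3) = 0.001345 x 6/1 = 0.008067 mol.
[Na2S2O3] = 0.008067 / 0.03591 L = 0.225 M.

0.225 M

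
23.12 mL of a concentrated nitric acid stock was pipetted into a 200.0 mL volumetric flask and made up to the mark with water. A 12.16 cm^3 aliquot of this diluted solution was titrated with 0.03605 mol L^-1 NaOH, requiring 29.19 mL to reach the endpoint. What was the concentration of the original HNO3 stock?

0.749 M

n(NaOH) = 0.03605 x 0.02919 = 0.001052 mol.
n(HNO3) in the aliquot = 0.001052 mol.
[diluted HNO3] = 0.001052 / 0.01216 = 0.08654 M.
Dilution factor = 200.0/23.12 = 8.651, so [stock] = 0.08654 x 8.651 = 0.749 M.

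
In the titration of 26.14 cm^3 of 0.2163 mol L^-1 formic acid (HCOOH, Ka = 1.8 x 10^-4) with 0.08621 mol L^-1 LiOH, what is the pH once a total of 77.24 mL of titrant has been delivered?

11.99

n(acid) = 0.2163 x 0.02614 = 0.005654 mol; n(LiOH) added = 0.08621 x 0.07724 = 0.006659 mol.
Base is in excess by 0.006659 - 0.005654 = 0.001005 mol in a total volume of 0.1034 L.
[OH^-] = 0.001005/0.1034 = 0.009719 M, so pOH = 2.01 and pH = 14.00 - 2.01 = 11.99.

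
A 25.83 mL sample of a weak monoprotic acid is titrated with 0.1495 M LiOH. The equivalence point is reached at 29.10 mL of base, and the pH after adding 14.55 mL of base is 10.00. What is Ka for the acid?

1.0 x 10^-10

14.55 mL is half of the equivalence volume, so this is the half-equivalence point where [HA] = [A^-].
At half-equivalence pH = pKa, so pKa = 10.00.
Ka = 10^(-10.00) = 1.0 x 10^-10.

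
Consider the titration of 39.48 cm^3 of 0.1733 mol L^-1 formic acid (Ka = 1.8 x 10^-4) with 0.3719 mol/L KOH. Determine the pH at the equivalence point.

8.41

n(HCOOH) = 0.1733 x 0.03948 = 0.006842 mol; V(KOH) at equivalence = 0.006842/0.3719 = 0.01840 L.
At equivalence all the acid is converted to HCOO-; total volume = 0.03948 + 0.01840 = 0.05788 L, so [HCOO-] = 0.006842/0.05788 = 0.1182 M.
Kb = Kw/Ka = 1.0e-14 / 1.8 x 10^-4 = 5.56e-11.
[OH^-] = sqrt(Kb x [HCOO-]) = sqrt(5.56e-11 x 0.1182) = 2.56e-6 M.
pOH = 5.59, so pH = 14.00 - 5.59 = 8.41.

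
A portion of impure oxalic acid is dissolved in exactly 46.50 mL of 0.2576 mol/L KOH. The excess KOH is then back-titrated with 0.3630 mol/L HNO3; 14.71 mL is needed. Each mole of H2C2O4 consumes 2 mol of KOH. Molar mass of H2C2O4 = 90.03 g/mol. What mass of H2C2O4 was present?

Total n(KOH) added = 0.2576 x 0.04650 = 0.01198 mol.
n(HNO3) used = 0.3630 x 0.01471 = 0.005340 mol, which equals the excess n(KOH).
So n(KOH) consumed by the sample = 0.01198 - 0.005340 = 0.006639 mol.
n(H2C2O4) = 0.006639 / 2 = 0.003319 mol.
mass = 0.003319 mol x 90.03 g/mol = 0.299 g.

0.299 g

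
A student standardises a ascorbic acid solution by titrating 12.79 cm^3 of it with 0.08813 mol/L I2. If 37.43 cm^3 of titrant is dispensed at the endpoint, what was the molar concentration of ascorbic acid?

n(I2) = 0.08813 x 0.03743 = 0.003299 mol.
From the balanced equation, 1 mol I2 reacts with 1 mol ascorbic acid, so n(ascorbic acid) = 0.003299 x 1/1 = 0.003299 mol.
[ascorbic acid] = 0.003299 / 0.01279 L = 0.258 M.

0.258 M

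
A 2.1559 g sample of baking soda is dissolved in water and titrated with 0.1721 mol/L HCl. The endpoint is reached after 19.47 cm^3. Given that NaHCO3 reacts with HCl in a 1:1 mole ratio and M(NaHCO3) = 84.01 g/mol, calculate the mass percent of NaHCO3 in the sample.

13.1%

n(HCl) = 0.1721 x 0.01947 = 0.003351 mol.
n(NaHCO3) = 0.003351 / 1 = 0.003351 mol.
mass of NaHCO3 = 0.003351 x 84.01 = 0.2815 g.
% purity = 0.2815 / 2.1559 x 100 = 13.1%.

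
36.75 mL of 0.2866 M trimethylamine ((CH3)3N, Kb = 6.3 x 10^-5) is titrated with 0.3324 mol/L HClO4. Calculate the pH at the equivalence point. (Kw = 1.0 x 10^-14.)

n((CH3)3N) = 0.2866 x 0.03675 = 0.01053 mol; V(HClO4) at equivalence = 0.01053/0.3324 = 0.03169 L.
At equivalence the base is fully converted to (CH3)3NH+; total volume = 0.06844 L, so [(CH3)3NH+] = 0.01053/0.06844 = 0.1539 M.
Ka((CH3)3NH+) = Kw/Kb = 1.0e-14 / 6.3 x 10^-5 = 1.59e-10.
[H^+] = sqrt(Ka x [(CH3)3NH+]) = sqrt(1.59e-10 x 0.1539) = 4.94e-6 M.
pH = -log(4.94e-6) = 5.31.

5.31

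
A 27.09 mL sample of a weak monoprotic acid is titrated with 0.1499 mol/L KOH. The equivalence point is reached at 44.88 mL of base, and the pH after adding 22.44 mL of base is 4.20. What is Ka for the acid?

6.3 x 10^-5

22.44 mL is half of the equivalence volume, so this is the half-equivalence point where [HA] = [A^-].
At half-equivalence pH = pKa, so pKa = 4.20.
Ka = 10^(-4.20) = 6.3 x 10^-5.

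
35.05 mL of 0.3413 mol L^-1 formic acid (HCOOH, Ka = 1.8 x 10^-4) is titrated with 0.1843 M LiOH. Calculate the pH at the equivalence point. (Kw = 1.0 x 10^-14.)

n(HCOOH) = 0.3413 x 0.03505 = 0.01196 mol; V(LiOH) at equivalence = 0.01196/0.1843 = 0.06491 L.
At equivalence all the acid is converted to HCOO-; total volume = 0.03505 + 0.06491 = 0.09996 L, so [HCOO-] = 0.01196/0.09996 = 0.1197 M.
Kb = Kw/Ka = 1.0e-14 / 1.8 x 10^-4 = 5.56e-11.
[OH^-] = sqrt(Kb x [HCOO-]) = sqrt(5.56e-11 x 0.1197) = 2.58e-6 M.
pOH = 5.59, so pH = 14.00 - 5.59 = 8.41.

8.41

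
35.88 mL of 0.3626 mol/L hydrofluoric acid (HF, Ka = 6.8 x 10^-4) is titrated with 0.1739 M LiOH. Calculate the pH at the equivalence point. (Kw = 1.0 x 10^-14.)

8.12

n(HF) = 0.3626 x 0.03588 = 0.01301 mol; V(LiOH) at equivalence = 0.01301/0.1739 = 0.07481 L.
At equivalence all the acid is converted to F-; total volume = 0.03588 + 0.07481 = 0.1107 L, so [F-] = 0.01301/0.1107 = 0.1175 M.
Kb = Kw/Ka = 1.0e-14 / 6.8 x 10^-4 = 1.47e-11.
[OH^-] = sqrt(Kb x [F-]) = sqrt(1.47e-11 x 0.1175) = 1.31e-6 M.
pOH = 5.88, so pH = 14.00 - 5.88 = 8.12.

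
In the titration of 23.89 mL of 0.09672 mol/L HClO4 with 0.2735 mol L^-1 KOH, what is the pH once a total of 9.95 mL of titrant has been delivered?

n(acid) = 0.09672 x 0.02389 = 0.002311 mol; n(KOH) added = 0.2735 x 0.009950 = 0.002721 mol.
Base is in excess by 0.002721 - 0.002311 = 0.0004107 mol in a total volume of 0.03384 L.
[OH^-] = 0.0004107/0.03384 = 0.01214 M, so pOH = 1.92 and pH = 14.00 - 1.92 = 12.08.

12.08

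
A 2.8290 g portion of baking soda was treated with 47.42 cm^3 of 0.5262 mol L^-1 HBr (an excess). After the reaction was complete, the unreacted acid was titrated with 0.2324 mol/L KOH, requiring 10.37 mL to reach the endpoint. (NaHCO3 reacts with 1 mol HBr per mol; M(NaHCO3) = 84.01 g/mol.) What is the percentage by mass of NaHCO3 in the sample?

66.9%

Total n(HBr) added = 0.5262 x 0.04742 = 0.02495 mol.
n(KOH) used = 0.2324 x 0.01037 = 0.002410 mol, which equals the excess n(HBr).
So n(HBr) consumed by the sample = 0.02495 - 0.002410 = 0.02254 mol.
n(NaHCO3) = 0.02254 / 1 = 0.02254 mol.
mass NaHCO3 = 0.02254 x 84.01 = 1.894 g, so %NaHCO3 = 1.894/2.8290 x 100 = 66.9%.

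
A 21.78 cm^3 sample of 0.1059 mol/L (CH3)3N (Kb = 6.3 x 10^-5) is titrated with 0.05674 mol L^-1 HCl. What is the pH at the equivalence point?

n((CH3)3N) = 0.1059 x 0.02178 = 0.002307 mol; V(HCl) at equivalence = 0.002307/0.05674 = 0.04065 L.
At equivalence the base is fully converted to (CH3)3NH+; total volume = 0.06243 L, so [(CH3)3NH+] = 0.002307/0.06243 = 0.03695 M.
Ka((CH3)3NH+) = Kw/Kb = 1.0e-14 / 6.3 x 10^-5 = 1.59e-10.
[H^+] = sqrt(Ka x [(CH3)3NH+]) = sqrt(1.59e-10 x 0.03695) = 2.42e-6 M.
pH = -log(2.42e-6) = 5.62.

5.62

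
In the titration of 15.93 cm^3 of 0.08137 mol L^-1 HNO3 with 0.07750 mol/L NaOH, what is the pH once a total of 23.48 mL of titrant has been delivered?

n(acid) = 0.08137 x 0.01593 = 0.001296 mol; n(NaOH) added = 0.07750 x 0.02348 = 0.001820 mol.
Base is in excess by 0.001820 - 0.001296 = 0.0005235 mol in a total volume of 0.03941 L.
[OH^-] = 0.0005235/0.03941 = 0.01328 M, so pOH = 1.88 and pH = 14.00 - 1.88 = 12.12.

12.12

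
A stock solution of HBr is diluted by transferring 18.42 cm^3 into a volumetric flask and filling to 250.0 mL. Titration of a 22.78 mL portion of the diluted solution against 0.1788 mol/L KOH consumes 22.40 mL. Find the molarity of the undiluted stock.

2.39 M

n(KOH) = 0.1788 x 0.02240 = 0.004005 mol.
n(HBr) in the aliquot = 0.004005 mol.
[diluted HBr] = 0.004005 / 0.02278 = 0.1758 M.
Dilution factor = 250.0/18.42 = 13.57, so [stock] = 0.1758 x 13.57 = 2.39 M.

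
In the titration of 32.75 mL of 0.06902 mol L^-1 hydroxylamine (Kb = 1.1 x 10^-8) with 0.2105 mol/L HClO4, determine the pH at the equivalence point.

3.66

n(NH2OH) = 0.06902 x 0.03275 = 0.002260 mol; V(HClO4) at equivalence = 0.002260/0.2105 = 0.01074 L.
At equivalence the base is fully converted to NH3OH+; total volume = 0.04349 L, so [NH3OH+] = 0.002260/0.04349 = 0.05198 M.
Ka(NH3OH+) = Kw/Kb = 1.0e-14 / 1.1 x 10^-8 = 9.09e-7.
[H^+] = sqrt(Ka x [NH3OH+]) = sqrt(9.09e-7 x 0.05198) = 0.000217 M.
pH = -log(0.000217) = 3.66.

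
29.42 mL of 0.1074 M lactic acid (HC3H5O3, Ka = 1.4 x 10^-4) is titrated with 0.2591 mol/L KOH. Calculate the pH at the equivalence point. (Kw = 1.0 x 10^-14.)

n(HC3H5O3) = 0.1074 x 0.02942 = 0.003160 mol; V(KOH) at equivalence = 0.003160/0.2591 = 0.01219 L.
At equivalence all the acid is converted to C3H5O3-; total volume = 0.02942 + 0.01219 = 0.04161 L, so [C3H5O3-] = 0.003160/0.04161 = 0.07593 M.
Kb = Kw/Ka = 1.0e-14 / 1.4 x 10^-4 = 7.14e-11.
[OH^-] = sqrt(Kb x [C3H5O3-]) = sqrt(7.14e-11 x 0.07593) = 2.33e-6 M.
pOH = 5.63, so pH = 14.00 - 5.63 = 8.37.

8.37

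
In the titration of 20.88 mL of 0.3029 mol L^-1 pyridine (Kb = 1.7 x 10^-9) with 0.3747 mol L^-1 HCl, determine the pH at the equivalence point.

n(C5H5N) = 0.3029 x 0.02088 = 0.006325 mol; V(HCl) at equivalence = 0.006325/0.3747 = 0.01688 L.
At equivalence the base is fully converted to C5H5NH+; total volume = 0.03776 L, so [C5H5NH+] = 0.006325/0.03776 = 0.1675 M.
Ka(C5H5NH+) = Kw/Kb = 1.0e-14 / 1.7 x 10^-9 = 5.88e-6.
[H^+] = sqrt(Ka x [C5H5NH+]) = sqrt(5.88e-6 x 0.1675) = 0.000993 M.
pH = -log(0.000993) = 3.00.

3.00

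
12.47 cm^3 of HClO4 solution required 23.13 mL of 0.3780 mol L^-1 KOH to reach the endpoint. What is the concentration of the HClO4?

n(KOH) delivered = 0.3780 x 0.02313 = 0.008743 mol.
For a 1:1 reaction, n(HClO4) = 0.008743 mol.
[HClO4] = 0.008743 mol / 0.01247 L = 0.701 M.

0.701 M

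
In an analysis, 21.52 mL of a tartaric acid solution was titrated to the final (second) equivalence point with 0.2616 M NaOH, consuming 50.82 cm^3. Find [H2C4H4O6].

0.309 M

n(NaOH) = 0.2616 x 0.05082 = 0.01329 mol.
At the final (second) equivalence point, 2 mol OH^- react per mol H2C4H4O6, so n(H2C4H4O6) = 0.01329 / 2 = 0.006647 mol.
[H2C4H4O6] = 0.006647 / 0.02152 L = 0.309 M.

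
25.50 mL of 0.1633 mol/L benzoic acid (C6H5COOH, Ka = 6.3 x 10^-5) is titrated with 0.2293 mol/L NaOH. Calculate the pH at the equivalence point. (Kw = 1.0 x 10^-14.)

n(C6H5COOH) = 0.1633 x 0.02550 = 0.004164 mol; V(NaOH) at equivalence = 0.004164/0.2293 = 0.01816 L.
At equivalence all the acid is converted to C6H5COO-; total volume = 0.02550 + 0.01816 = 0.04366 L, so [C6H5COO-] = 0.004164/0.04366 = 0.09538 M.
Kb = Kw/Ka = 1.0e-14 / 6.3 x 10^-5 = 1.59e-10.
[OH^-] = sqrt(Kb x [C6H5COO-]) = sqrt(1.59e-10 x 0.09538) = 3.89e-6 M.
pOH = 5.41, so pH = 14.00 - 5.41 = 8.59.

8.59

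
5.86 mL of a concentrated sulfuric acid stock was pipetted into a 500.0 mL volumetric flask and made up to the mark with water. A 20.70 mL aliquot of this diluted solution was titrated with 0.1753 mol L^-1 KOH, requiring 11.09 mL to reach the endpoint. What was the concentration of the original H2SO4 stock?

4.01 M

n(KOH) = 0.1753 x 0.01109 = 0.001944 mol.
n(H2SO4) in the aliquot = 0.001944 x 1/2 = 0.0009720 mol.
[diluted H2SO4] = 0.0009720 / 0.02070 = 0.04696 M.
Dilution factor = 500.0/5.860 = 85.32, so [stock] = 0.04696 x 85.32 = 4.01 M.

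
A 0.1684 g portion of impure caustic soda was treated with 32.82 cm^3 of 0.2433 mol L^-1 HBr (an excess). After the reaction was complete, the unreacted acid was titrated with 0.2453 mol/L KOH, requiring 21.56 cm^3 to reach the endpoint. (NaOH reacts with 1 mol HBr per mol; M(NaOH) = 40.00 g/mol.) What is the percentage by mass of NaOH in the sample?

64.0%

Total n(HBr) added = 0.2433 x 0.03282 = 0.007985 mol.
n(KOH) used = 0.2453 x 0.02156 = 0.005289 mol, which equals the excess n(HBr).
So n(HBr) consumed by the sample = 0.007985 - 0.005289 = 0.002696 mol.
n(NaOH) = 0.002696 / 1 = 0.002696 mol.
mass NaOH = 0.002696 x 40.00 = 0.1079 g, so %NaOH = 0.1079/0.1684 x 100 = 64.0%.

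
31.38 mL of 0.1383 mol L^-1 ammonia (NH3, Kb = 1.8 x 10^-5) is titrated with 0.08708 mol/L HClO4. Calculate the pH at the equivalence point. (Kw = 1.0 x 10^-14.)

n(NH3) = 0.1383 x 0.03138 = 0.004340 mol; V(HClO4) at equivalence = 0.004340/0.08708 = 0.04984 L.
At equivalence the base is fully converted to NH4+; total volume = 0.08122 L, so [NH4+] = 0.004340/0.08122 = 0.05343 M.
Ka(NH4+) = Kw/Kb = 1.0e-14 / 1.8 x 10^-5 = 5.56e-10.
[H^+] = sqrt(Ka x [NH4+]) = sqrt(5.56e-10 x 0.05343) = 5.45e-6 M.
pH = -log(5.45e-6) = 5.26.

5.26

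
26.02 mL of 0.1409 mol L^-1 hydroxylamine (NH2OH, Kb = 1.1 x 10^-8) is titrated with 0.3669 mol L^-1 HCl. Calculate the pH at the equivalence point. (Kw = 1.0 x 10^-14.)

3.52

n(NH2OH) = 0.1409 x 0.02602 = 0.003666 mol; V(HCl) at equivalence = 0.003666/0.3669 = 0.009992 L.
At equivalence the base is fully converted to NH3OH+; total volume = 0.03601 L, so [NH3OH+] = 0.003666/0.03601 = 0.1018 M.
Ka(NH3OH+) = Kw/Kb = 1.0e-14 / 1.1 x 10^-8 = 9.09e-7.
[H^+] = sqrt(Ka x [NH3OH+]) = sqrt(9.09e-7 x 0.1018) = 0.000304 M.
pH = -log(0.000304) = 3.52.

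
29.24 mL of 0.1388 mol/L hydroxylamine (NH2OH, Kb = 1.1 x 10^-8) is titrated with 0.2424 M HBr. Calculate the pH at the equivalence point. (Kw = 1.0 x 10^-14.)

3.55

n(NH2OH) = 0.1388 x 0.02924 = 0.004059 mol; V(HBr) at equivalence = 0.004059/0.2424 = 0.01674 L.
At equivalence the base is fully converted to NH3OH+; total volume = 0.04598 L, so [NH3OH+] = 0.004059/0.04598 = 0.08826 M.
Ka(NH3OH+) = Kw/Kb = 1.0e-14 / 1.1 x 10^-8 = 9.09e-7.
[H^+] = sqrt(Ka x [NH3OH+]) = sqrt(9.09e-7 x 0.08826) = 0.000283 M.
pH = -log(0.000283) = 3.55.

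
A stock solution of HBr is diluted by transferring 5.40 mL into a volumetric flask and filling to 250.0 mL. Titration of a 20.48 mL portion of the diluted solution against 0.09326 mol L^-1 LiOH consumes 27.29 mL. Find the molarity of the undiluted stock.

n(LiOH) = 0.09326 x 0.02729 = 0.002545 mol.
n(HBr) in the aliquot = 0.002545 mol.
[diluted HBr] = 0.002545 / 0.02048 = 0.1243 M.
Dilution factor = 250.0/5.400 = 46.30, so [stock] = 0.1243 x 46.30 = 5.75 M.

5.75 M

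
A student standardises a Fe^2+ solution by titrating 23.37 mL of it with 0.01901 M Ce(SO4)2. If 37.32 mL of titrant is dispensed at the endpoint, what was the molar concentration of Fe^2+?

n(Ce(SO4)2) = 0.01901 x 0.03732 = 0.0007095 mol.
From the balanced equation, 1 mol Ce(SO4)2 reacts with 1 mol Fe^2+, so n(Fe^2+) = 0.0007095 x 1/1 = 0.0007095 mol.
[Fe^2+] = 0.0007095 / 0.02337 L = 0.0304 M.

0.0304 M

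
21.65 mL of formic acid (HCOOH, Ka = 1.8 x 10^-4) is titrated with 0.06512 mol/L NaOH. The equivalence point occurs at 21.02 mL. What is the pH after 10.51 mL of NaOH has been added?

10.51 mL is exactly half the equivalence volume (21.02/2), i.e. the half-equivalence point.
There, n(HA) = n(A^-), so pH = pKa = -log(1.8 x 10^-4) = 3.74.

3.74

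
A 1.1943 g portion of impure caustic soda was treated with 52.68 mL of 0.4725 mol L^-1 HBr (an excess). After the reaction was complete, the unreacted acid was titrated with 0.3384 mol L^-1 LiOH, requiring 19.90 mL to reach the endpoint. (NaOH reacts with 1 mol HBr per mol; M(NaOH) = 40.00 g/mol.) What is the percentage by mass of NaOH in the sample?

Total n(HBr) added = 0.4725 x 0.05268 = 0.02489 mol.
n(LiOH) used = 0.3384 x 0.01990 = 0.006734 mol, which equals the excess n(HBr).
So n(HBr) consumed by the sample = 0.02489 - 0.006734 = 0.01816 mol.
n(NaOH) = 0.01816 / 1 = 0.01816 mol.
mass NaOH = 0.01816 x 40.00 = 0.7263 g, so %NaOH = 0.7263/1.1943 x 100 = 60.8%.

60.8%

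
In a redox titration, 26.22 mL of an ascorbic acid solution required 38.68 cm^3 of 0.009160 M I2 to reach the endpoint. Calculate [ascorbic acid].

0.0135 M

n(I2) = 0.009160 x 0.03868 = 0.0003543 mol.
From the balanced equation, 1 mol I2 reacts with 1 mol ascorbic acid, so n(ascorbic acid) = 0.0003543 x 1/1 = 0.0003543 mol.
[ascorbic acid] = 0.0003543 / 0.02622 L = 0.0135 M.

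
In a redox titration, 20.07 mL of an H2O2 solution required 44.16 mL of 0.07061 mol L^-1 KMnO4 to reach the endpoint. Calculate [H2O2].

n(KMnO4) = 0.07061 x 0.04416 = 0.003118 mol.
From the balanced equation, 2 mol KMnO4 reacts with 5 mol H2O2, so n(H2O2) = 0.003118 x 5/2 = 0.007795 mol.
[H2O2] = 0.007795 / 0.02007 L = 0.388 M.

0.388 M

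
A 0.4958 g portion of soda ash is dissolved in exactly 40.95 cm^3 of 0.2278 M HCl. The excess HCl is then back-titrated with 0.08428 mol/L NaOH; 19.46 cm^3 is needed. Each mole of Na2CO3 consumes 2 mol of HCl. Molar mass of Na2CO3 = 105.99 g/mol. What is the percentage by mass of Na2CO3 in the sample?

Total n(HCl) added = 0.2278 x 0.04095 = 0.009328 mol.
n(NaOH) used = 0.08428 x 0.01946 = 0.001640 mol, which equals the excess n(HCl).
So n(HCl) consumed by the sample = 0.009328 - 0.001640 = 0.007688 mol.
n(Na2CO3) = 0.007688 / 2 = 0.003844 mol.
mass Na2CO3 = 0.003844 x 105.99 = 0.4074 g, so %Na2CO3 = 0.4074/0.4958 x 100 = 82.2%.

82.2%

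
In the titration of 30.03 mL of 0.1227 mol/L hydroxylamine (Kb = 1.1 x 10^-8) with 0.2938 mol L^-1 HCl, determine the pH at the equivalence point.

3.55

n(NH2OH) = 0.1227 x 0.03003 = 0.003685 mol; V(HCl) at equivalence = 0.003685/0.2938 = 0.01254 L.
At equivalence the base is fully converted to NH3OH+; total volume = 0.04257 L, so [NH3OH+] = 0.003685/0.04257 = 0.08655 M.
Ka(NH3OH+) = Kw/Kb = 1.0e-14 / 1.1 x 10^-8 = 9.09e-7.
[H^+] = sqrt(Ka x [NH3OH+]) = sqrt(9.09e-7 x 0.08655) = 0.000281 M.
pH = -log(0.000281) = 3.55.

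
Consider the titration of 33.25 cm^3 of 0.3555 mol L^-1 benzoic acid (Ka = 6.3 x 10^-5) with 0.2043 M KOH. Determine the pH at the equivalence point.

n(C6H5COOH) = 0.3555 x 0.03325 = 0.01182 mol; V(KOH) at equivalence = 0.01182/0.2043 = 0.05786 L.
At equivalence all the acid is converted to C6H5COO-; total volume = 0.03325 + 0.05786 = 0.09111 L, so [C6H5COO-] = 0.01182/0.09111 = 0.1297 M.
Kb = Kw/Ka = 1.0e-14 / 6.3 x 10^-5 = 1.59e-10.
[OH^-] = sqrt(Kb x [C6H5COO-]) = sqrt(1.59e-10 x 0.1297) = 4.54e-6 M.
pOH = 5.34, so pH = 14.00 - 5.34 = 8.66.

8.66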